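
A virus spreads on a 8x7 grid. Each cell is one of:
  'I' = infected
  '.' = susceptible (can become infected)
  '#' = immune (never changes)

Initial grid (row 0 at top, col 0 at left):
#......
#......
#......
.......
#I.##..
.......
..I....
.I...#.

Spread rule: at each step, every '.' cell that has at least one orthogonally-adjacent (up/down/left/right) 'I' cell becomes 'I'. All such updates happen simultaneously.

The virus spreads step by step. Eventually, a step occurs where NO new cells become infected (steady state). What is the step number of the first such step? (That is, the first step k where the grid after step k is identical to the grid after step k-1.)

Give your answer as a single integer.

Step 0 (initial): 3 infected
Step 1: +8 new -> 11 infected
Step 2: +8 new -> 19 infected
Step 3: +6 new -> 25 infected
Step 4: +6 new -> 31 infected
Step 5: +7 new -> 38 infected
Step 6: +5 new -> 43 infected
Step 7: +3 new -> 46 infected
Step 8: +2 new -> 48 infected
Step 9: +1 new -> 49 infected
Step 10: +0 new -> 49 infected

Answer: 10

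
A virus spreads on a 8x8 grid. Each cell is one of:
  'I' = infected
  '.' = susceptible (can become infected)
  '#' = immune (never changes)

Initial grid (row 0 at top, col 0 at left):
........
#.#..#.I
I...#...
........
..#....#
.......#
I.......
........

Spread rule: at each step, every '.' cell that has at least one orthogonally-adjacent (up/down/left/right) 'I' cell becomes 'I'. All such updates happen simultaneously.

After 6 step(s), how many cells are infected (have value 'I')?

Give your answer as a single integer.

Step 0 (initial): 3 infected
Step 1: +8 new -> 11 infected
Step 2: +10 new -> 21 infected
Step 3: +10 new -> 31 infected
Step 4: +10 new -> 41 infected
Step 5: +9 new -> 50 infected
Step 6: +4 new -> 54 infected

Answer: 54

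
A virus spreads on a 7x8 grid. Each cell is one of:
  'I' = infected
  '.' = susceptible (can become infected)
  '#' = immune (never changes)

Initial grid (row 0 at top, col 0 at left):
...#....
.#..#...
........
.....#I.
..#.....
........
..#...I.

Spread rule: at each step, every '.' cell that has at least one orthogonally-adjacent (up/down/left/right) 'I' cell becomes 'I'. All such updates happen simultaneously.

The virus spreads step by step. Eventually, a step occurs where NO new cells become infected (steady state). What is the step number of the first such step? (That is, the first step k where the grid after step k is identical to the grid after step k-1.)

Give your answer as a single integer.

Answer: 10

Derivation:
Step 0 (initial): 2 infected
Step 1: +6 new -> 8 infected
Step 2: +8 new -> 16 infected
Step 3: +7 new -> 23 infected
Step 4: +6 new -> 29 infected
Step 5: +5 new -> 34 infected
Step 6: +4 new -> 38 infected
Step 7: +6 new -> 44 infected
Step 8: +5 new -> 49 infected
Step 9: +1 new -> 50 infected
Step 10: +0 new -> 50 infected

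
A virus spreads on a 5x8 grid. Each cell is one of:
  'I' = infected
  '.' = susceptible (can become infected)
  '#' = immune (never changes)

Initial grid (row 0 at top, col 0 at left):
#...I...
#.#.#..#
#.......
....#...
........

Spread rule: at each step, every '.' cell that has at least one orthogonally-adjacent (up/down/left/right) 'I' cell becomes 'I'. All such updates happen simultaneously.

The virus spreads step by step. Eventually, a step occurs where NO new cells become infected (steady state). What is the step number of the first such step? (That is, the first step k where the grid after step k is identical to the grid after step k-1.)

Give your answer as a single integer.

Step 0 (initial): 1 infected
Step 1: +2 new -> 3 infected
Step 2: +4 new -> 7 infected
Step 3: +5 new -> 12 infected
Step 4: +6 new -> 18 infected
Step 5: +6 new -> 24 infected
Step 6: +5 new -> 29 infected
Step 7: +3 new -> 32 infected
Step 8: +1 new -> 33 infected
Step 9: +0 new -> 33 infected

Answer: 9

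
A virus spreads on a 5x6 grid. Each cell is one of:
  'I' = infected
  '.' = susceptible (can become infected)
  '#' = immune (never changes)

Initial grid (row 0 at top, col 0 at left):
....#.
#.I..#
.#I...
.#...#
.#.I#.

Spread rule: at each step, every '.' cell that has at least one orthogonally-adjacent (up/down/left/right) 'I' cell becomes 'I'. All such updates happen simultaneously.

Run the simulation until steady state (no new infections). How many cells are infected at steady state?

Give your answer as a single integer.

Answer: 17

Derivation:
Step 0 (initial): 3 infected
Step 1: +7 new -> 10 infected
Step 2: +5 new -> 15 infected
Step 3: +2 new -> 17 infected
Step 4: +0 new -> 17 infected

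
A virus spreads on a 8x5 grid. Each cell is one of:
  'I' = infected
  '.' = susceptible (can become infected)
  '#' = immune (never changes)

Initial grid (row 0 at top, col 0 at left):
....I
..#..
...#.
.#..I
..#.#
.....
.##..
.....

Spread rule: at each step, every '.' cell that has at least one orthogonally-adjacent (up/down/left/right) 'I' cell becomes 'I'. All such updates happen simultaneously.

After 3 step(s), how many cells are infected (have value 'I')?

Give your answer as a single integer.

Answer: 13

Derivation:
Step 0 (initial): 2 infected
Step 1: +4 new -> 6 infected
Step 2: +4 new -> 10 infected
Step 3: +3 new -> 13 infected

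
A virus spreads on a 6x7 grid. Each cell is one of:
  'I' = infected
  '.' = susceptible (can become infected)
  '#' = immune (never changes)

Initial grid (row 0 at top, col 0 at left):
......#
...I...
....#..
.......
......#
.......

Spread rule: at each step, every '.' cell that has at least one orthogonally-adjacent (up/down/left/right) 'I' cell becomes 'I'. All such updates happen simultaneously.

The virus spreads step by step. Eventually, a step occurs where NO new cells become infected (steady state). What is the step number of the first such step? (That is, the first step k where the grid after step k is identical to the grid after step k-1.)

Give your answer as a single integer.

Answer: 8

Derivation:
Step 0 (initial): 1 infected
Step 1: +4 new -> 5 infected
Step 2: +6 new -> 11 infected
Step 3: +9 new -> 20 infected
Step 4: +8 new -> 28 infected
Step 5: +6 new -> 34 infected
Step 6: +3 new -> 37 infected
Step 7: +2 new -> 39 infected
Step 8: +0 new -> 39 infected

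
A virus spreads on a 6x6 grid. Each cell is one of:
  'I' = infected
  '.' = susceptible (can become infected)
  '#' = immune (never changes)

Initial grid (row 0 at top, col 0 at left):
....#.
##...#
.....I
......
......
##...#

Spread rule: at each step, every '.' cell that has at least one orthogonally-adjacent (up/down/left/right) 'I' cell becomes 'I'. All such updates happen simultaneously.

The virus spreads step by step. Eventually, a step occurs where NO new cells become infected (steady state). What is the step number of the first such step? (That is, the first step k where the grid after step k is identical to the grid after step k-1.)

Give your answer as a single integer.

Step 0 (initial): 1 infected
Step 1: +2 new -> 3 infected
Step 2: +4 new -> 7 infected
Step 3: +4 new -> 11 infected
Step 4: +6 new -> 17 infected
Step 5: +5 new -> 22 infected
Step 6: +4 new -> 26 infected
Step 7: +2 new -> 28 infected
Step 8: +0 new -> 28 infected

Answer: 8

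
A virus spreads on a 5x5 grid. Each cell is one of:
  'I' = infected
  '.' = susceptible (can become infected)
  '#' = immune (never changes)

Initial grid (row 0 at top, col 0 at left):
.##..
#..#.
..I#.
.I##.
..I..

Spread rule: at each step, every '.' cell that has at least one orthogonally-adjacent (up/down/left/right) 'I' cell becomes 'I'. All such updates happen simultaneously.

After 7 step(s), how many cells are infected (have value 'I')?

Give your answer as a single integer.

Answer: 17

Derivation:
Step 0 (initial): 3 infected
Step 1: +5 new -> 8 infected
Step 2: +4 new -> 12 infected
Step 3: +1 new -> 13 infected
Step 4: +1 new -> 14 infected
Step 5: +1 new -> 15 infected
Step 6: +1 new -> 16 infected
Step 7: +1 new -> 17 infected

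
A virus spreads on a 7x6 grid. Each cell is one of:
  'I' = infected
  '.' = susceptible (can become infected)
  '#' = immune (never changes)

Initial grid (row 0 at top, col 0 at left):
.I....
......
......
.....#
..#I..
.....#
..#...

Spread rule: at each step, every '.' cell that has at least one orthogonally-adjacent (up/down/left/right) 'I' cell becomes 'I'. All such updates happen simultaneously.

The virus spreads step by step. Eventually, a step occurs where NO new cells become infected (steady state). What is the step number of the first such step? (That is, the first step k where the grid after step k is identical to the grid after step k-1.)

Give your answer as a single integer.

Step 0 (initial): 2 infected
Step 1: +6 new -> 8 infected
Step 2: +11 new -> 19 infected
Step 3: +8 new -> 27 infected
Step 4: +8 new -> 35 infected
Step 5: +3 new -> 38 infected
Step 6: +0 new -> 38 infected

Answer: 6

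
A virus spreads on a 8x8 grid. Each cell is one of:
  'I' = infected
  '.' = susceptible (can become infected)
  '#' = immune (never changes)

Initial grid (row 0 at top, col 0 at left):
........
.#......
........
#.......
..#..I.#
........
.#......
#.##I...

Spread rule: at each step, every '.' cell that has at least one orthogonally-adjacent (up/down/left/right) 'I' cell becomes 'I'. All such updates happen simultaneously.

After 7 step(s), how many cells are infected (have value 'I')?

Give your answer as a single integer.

Answer: 52

Derivation:
Step 0 (initial): 2 infected
Step 1: +6 new -> 8 infected
Step 2: +9 new -> 17 infected
Step 3: +10 new -> 27 infected
Step 4: +8 new -> 35 infected
Step 5: +7 new -> 42 infected
Step 6: +6 new -> 48 infected
Step 7: +4 new -> 52 infected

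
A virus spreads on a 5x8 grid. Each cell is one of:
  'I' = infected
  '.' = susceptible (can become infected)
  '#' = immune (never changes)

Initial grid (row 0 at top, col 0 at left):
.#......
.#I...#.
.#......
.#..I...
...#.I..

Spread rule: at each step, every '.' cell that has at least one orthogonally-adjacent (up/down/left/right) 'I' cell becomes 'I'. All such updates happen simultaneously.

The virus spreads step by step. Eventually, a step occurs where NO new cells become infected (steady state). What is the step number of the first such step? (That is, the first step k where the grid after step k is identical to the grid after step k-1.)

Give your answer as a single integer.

Answer: 10

Derivation:
Step 0 (initial): 3 infected
Step 1: +8 new -> 11 infected
Step 2: +7 new -> 18 infected
Step 3: +5 new -> 23 infected
Step 4: +3 new -> 26 infected
Step 5: +3 new -> 29 infected
Step 6: +2 new -> 31 infected
Step 7: +1 new -> 32 infected
Step 8: +1 new -> 33 infected
Step 9: +1 new -> 34 infected
Step 10: +0 new -> 34 infected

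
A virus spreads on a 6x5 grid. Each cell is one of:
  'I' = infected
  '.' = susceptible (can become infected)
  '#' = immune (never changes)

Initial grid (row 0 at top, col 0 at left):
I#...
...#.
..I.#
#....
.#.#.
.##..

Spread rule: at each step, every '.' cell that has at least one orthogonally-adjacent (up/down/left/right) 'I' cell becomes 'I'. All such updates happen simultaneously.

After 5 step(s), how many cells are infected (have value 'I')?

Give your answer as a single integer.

Answer: 19

Derivation:
Step 0 (initial): 2 infected
Step 1: +5 new -> 7 infected
Step 2: +6 new -> 13 infected
Step 3: +2 new -> 15 infected
Step 4: +2 new -> 17 infected
Step 5: +2 new -> 19 infected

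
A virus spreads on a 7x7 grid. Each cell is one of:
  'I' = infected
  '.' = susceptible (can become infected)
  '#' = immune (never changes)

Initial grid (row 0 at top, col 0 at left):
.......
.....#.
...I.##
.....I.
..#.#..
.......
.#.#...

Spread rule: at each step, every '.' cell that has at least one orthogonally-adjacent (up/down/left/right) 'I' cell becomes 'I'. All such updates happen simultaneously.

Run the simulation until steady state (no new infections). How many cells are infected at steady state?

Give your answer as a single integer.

Step 0 (initial): 2 infected
Step 1: +7 new -> 9 infected
Step 2: +8 new -> 17 infected
Step 3: +9 new -> 26 infected
Step 4: +8 new -> 34 infected
Step 5: +5 new -> 39 infected
Step 6: +2 new -> 41 infected
Step 7: +1 new -> 42 infected
Step 8: +0 new -> 42 infected

Answer: 42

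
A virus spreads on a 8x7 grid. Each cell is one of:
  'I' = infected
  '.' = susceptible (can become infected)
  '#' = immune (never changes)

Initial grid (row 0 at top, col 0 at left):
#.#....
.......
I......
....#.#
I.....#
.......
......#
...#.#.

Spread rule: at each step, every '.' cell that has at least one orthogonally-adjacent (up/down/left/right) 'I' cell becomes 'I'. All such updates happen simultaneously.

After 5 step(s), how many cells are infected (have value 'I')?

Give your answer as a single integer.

Step 0 (initial): 2 infected
Step 1: +5 new -> 7 infected
Step 2: +6 new -> 13 infected
Step 3: +8 new -> 21 infected
Step 4: +7 new -> 28 infected
Step 5: +7 new -> 35 infected

Answer: 35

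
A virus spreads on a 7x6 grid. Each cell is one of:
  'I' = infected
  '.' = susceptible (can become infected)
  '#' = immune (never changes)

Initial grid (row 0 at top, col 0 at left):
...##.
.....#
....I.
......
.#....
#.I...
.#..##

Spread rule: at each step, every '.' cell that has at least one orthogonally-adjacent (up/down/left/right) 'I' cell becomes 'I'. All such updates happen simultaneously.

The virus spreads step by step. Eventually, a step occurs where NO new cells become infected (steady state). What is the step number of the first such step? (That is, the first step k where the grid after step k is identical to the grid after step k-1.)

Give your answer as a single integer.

Step 0 (initial): 2 infected
Step 1: +8 new -> 10 infected
Step 2: +9 new -> 19 infected
Step 3: +5 new -> 24 infected
Step 4: +4 new -> 28 infected
Step 5: +3 new -> 31 infected
Step 6: +1 new -> 32 infected
Step 7: +0 new -> 32 infected

Answer: 7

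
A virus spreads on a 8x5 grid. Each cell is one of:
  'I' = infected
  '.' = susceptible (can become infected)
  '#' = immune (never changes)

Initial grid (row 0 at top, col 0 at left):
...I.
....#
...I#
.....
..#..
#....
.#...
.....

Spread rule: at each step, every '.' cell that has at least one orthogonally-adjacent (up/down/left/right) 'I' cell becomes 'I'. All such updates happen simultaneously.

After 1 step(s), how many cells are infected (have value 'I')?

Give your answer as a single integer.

Step 0 (initial): 2 infected
Step 1: +5 new -> 7 infected

Answer: 7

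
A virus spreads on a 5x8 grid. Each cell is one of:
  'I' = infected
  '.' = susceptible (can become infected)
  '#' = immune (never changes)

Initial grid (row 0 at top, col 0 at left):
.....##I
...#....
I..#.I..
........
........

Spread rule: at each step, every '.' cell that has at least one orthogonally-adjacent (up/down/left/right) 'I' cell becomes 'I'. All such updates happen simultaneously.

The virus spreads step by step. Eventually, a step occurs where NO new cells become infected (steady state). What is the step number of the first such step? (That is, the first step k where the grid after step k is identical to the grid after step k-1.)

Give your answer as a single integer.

Step 0 (initial): 3 infected
Step 1: +8 new -> 11 infected
Step 2: +11 new -> 22 infected
Step 3: +9 new -> 31 infected
Step 4: +5 new -> 36 infected
Step 5: +0 new -> 36 infected

Answer: 5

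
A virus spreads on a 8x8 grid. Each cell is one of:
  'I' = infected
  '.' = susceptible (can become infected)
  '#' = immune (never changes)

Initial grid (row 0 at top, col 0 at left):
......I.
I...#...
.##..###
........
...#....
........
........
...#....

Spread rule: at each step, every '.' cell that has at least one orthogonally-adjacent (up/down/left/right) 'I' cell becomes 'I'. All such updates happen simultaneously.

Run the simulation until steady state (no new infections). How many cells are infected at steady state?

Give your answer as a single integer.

Step 0 (initial): 2 infected
Step 1: +6 new -> 8 infected
Step 2: +6 new -> 14 infected
Step 3: +5 new -> 19 infected
Step 4: +4 new -> 23 infected
Step 5: +5 new -> 28 infected
Step 6: +4 new -> 32 infected
Step 7: +5 new -> 37 infected
Step 8: +5 new -> 42 infected
Step 9: +4 new -> 46 infected
Step 10: +4 new -> 50 infected
Step 11: +3 new -> 53 infected
Step 12: +2 new -> 55 infected
Step 13: +1 new -> 56 infected
Step 14: +0 new -> 56 infected

Answer: 56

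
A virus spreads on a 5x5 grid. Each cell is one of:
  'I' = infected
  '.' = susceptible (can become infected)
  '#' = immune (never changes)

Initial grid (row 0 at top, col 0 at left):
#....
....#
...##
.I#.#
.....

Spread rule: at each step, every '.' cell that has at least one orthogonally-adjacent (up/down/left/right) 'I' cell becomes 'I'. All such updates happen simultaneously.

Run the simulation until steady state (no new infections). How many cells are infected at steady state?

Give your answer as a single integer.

Answer: 19

Derivation:
Step 0 (initial): 1 infected
Step 1: +3 new -> 4 infected
Step 2: +5 new -> 9 infected
Step 3: +4 new -> 13 infected
Step 4: +4 new -> 17 infected
Step 5: +1 new -> 18 infected
Step 6: +1 new -> 19 infected
Step 7: +0 new -> 19 infected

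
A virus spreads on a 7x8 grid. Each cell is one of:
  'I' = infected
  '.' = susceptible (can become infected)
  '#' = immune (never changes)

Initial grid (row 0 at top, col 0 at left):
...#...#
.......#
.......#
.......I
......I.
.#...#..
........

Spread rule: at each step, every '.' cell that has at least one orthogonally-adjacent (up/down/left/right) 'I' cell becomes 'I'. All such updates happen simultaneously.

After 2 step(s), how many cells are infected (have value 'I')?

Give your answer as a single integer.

Step 0 (initial): 2 infected
Step 1: +4 new -> 6 infected
Step 2: +5 new -> 11 infected

Answer: 11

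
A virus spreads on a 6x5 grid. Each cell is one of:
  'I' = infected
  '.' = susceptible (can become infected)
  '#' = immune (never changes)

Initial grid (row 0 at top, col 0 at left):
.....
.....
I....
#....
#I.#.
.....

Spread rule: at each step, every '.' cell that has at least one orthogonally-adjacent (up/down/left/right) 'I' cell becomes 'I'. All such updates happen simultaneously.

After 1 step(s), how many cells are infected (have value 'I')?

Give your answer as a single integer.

Answer: 7

Derivation:
Step 0 (initial): 2 infected
Step 1: +5 new -> 7 infected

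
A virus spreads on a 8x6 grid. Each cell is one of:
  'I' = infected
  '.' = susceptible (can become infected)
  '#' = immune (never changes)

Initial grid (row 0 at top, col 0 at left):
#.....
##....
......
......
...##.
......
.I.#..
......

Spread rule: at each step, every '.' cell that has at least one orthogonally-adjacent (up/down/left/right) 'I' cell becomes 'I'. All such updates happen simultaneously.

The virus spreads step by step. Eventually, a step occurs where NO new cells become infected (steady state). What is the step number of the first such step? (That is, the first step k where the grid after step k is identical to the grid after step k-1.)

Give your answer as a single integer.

Step 0 (initial): 1 infected
Step 1: +4 new -> 5 infected
Step 2: +5 new -> 10 infected
Step 3: +5 new -> 15 infected
Step 4: +5 new -> 20 infected
Step 5: +6 new -> 26 infected
Step 6: +5 new -> 31 infected
Step 7: +4 new -> 35 infected
Step 8: +4 new -> 39 infected
Step 9: +2 new -> 41 infected
Step 10: +1 new -> 42 infected
Step 11: +0 new -> 42 infected

Answer: 11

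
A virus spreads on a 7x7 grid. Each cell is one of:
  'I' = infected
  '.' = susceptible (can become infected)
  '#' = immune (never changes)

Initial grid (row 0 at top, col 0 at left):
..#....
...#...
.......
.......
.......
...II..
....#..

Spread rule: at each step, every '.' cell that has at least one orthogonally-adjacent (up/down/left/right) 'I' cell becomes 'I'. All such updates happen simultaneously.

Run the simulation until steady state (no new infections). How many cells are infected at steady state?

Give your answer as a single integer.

Step 0 (initial): 2 infected
Step 1: +5 new -> 7 infected
Step 2: +8 new -> 15 infected
Step 3: +9 new -> 24 infected
Step 4: +7 new -> 31 infected
Step 5: +6 new -> 37 infected
Step 6: +5 new -> 42 infected
Step 7: +3 new -> 45 infected
Step 8: +1 new -> 46 infected
Step 9: +0 new -> 46 infected

Answer: 46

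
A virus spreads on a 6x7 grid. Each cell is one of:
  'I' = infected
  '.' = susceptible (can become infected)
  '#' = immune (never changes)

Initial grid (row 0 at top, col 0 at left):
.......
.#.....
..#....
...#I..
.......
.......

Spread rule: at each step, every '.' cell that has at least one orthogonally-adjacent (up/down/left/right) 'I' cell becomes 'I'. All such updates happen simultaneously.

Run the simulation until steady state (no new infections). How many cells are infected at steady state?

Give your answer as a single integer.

Step 0 (initial): 1 infected
Step 1: +3 new -> 4 infected
Step 2: +7 new -> 11 infected
Step 3: +8 new -> 19 infected
Step 4: +8 new -> 27 infected
Step 5: +5 new -> 32 infected
Step 6: +4 new -> 36 infected
Step 7: +2 new -> 38 infected
Step 8: +1 new -> 39 infected
Step 9: +0 new -> 39 infected

Answer: 39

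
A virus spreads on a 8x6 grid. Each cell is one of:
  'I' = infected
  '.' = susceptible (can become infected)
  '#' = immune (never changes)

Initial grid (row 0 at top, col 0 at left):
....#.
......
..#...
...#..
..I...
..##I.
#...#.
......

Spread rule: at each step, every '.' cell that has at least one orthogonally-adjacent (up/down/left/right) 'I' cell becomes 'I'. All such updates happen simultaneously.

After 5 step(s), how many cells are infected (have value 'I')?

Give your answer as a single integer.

Answer: 37

Derivation:
Step 0 (initial): 2 infected
Step 1: +5 new -> 7 infected
Step 2: +6 new -> 13 infected
Step 3: +7 new -> 20 infected
Step 4: +8 new -> 28 infected
Step 5: +9 new -> 37 infected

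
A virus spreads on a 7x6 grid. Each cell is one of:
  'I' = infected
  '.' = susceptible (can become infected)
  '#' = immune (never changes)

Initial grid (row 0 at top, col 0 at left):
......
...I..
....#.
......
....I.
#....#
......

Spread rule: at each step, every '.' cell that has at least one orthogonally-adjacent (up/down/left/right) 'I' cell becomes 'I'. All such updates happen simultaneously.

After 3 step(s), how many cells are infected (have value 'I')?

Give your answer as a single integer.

Answer: 30

Derivation:
Step 0 (initial): 2 infected
Step 1: +8 new -> 10 infected
Step 2: +10 new -> 20 infected
Step 3: +10 new -> 30 infected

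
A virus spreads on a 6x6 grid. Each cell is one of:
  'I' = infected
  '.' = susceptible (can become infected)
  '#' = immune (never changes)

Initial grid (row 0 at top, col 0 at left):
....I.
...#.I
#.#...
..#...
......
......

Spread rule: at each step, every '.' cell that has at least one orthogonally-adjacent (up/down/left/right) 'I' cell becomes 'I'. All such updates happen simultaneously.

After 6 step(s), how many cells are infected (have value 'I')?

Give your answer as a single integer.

Step 0 (initial): 2 infected
Step 1: +4 new -> 6 infected
Step 2: +3 new -> 9 infected
Step 3: +5 new -> 14 infected
Step 4: +5 new -> 19 infected
Step 5: +4 new -> 23 infected
Step 6: +3 new -> 26 infected

Answer: 26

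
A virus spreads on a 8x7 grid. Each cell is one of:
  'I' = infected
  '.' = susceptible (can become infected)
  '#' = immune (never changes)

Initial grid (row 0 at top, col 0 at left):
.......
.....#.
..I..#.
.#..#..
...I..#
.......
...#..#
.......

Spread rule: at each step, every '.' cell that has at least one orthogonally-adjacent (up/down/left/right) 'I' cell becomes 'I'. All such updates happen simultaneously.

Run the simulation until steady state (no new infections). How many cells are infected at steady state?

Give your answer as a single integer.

Answer: 49

Derivation:
Step 0 (initial): 2 infected
Step 1: +8 new -> 10 infected
Step 2: +9 new -> 19 infected
Step 3: +11 new -> 30 infected
Step 4: +9 new -> 39 infected
Step 5: +6 new -> 45 infected
Step 6: +4 new -> 49 infected
Step 7: +0 new -> 49 infected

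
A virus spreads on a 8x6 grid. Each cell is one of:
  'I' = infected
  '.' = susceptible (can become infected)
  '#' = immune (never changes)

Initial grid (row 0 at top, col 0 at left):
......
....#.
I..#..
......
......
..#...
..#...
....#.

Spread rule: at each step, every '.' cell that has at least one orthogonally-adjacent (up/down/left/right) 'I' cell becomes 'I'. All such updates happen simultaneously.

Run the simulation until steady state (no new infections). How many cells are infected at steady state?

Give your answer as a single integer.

Step 0 (initial): 1 infected
Step 1: +3 new -> 4 infected
Step 2: +5 new -> 9 infected
Step 3: +5 new -> 14 infected
Step 4: +6 new -> 20 infected
Step 5: +5 new -> 25 infected
Step 6: +6 new -> 31 infected
Step 7: +6 new -> 37 infected
Step 8: +4 new -> 41 infected
Step 9: +1 new -> 42 infected
Step 10: +1 new -> 43 infected
Step 11: +0 new -> 43 infected

Answer: 43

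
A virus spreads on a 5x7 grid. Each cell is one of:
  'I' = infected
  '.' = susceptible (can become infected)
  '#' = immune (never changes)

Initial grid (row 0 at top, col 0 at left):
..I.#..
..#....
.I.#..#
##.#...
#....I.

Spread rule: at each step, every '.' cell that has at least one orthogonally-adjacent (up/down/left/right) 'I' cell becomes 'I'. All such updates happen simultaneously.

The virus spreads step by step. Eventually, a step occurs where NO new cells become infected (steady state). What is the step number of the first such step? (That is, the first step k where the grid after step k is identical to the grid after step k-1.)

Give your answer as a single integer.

Answer: 6

Derivation:
Step 0 (initial): 3 infected
Step 1: +8 new -> 11 infected
Step 2: +8 new -> 19 infected
Step 3: +4 new -> 23 infected
Step 4: +3 new -> 26 infected
Step 5: +1 new -> 27 infected
Step 6: +0 new -> 27 infected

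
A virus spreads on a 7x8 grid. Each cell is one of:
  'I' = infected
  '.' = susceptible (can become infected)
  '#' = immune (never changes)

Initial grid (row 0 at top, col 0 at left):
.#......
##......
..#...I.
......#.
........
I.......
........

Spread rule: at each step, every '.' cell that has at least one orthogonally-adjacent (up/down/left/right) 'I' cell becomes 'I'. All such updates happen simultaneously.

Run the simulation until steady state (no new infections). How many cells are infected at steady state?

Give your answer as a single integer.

Answer: 50

Derivation:
Step 0 (initial): 2 infected
Step 1: +6 new -> 8 infected
Step 2: +10 new -> 18 infected
Step 3: +12 new -> 30 infected
Step 4: +12 new -> 42 infected
Step 5: +6 new -> 48 infected
Step 6: +2 new -> 50 infected
Step 7: +0 new -> 50 infected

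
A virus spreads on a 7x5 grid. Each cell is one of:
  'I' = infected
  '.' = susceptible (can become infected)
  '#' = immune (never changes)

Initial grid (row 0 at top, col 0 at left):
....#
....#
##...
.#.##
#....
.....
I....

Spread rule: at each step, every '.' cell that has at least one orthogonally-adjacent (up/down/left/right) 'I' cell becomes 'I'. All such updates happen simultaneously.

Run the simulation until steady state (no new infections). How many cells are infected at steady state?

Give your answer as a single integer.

Answer: 26

Derivation:
Step 0 (initial): 1 infected
Step 1: +2 new -> 3 infected
Step 2: +2 new -> 5 infected
Step 3: +3 new -> 8 infected
Step 4: +3 new -> 11 infected
Step 5: +3 new -> 14 infected
Step 6: +2 new -> 16 infected
Step 7: +2 new -> 18 infected
Step 8: +4 new -> 22 infected
Step 9: +3 new -> 25 infected
Step 10: +1 new -> 26 infected
Step 11: +0 new -> 26 infected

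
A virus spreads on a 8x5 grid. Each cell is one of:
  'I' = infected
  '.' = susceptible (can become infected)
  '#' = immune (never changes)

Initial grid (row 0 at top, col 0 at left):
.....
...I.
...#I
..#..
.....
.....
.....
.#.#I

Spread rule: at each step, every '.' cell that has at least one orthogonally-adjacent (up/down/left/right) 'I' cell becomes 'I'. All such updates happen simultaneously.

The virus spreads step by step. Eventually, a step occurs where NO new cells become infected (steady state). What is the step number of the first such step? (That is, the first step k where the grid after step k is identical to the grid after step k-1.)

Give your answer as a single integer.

Step 0 (initial): 3 infected
Step 1: +5 new -> 8 infected
Step 2: +8 new -> 16 infected
Step 3: +6 new -> 22 infected
Step 4: +7 new -> 29 infected
Step 5: +4 new -> 33 infected
Step 6: +3 new -> 36 infected
Step 7: +0 new -> 36 infected

Answer: 7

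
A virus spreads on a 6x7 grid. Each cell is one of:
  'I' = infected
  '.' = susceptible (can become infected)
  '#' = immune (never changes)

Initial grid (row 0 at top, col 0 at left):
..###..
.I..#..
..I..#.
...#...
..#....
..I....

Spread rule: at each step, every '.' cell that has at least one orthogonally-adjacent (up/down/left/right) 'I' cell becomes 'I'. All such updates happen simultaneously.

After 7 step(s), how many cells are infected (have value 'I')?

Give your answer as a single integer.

Answer: 32

Derivation:
Step 0 (initial): 3 infected
Step 1: +8 new -> 11 infected
Step 2: +9 new -> 20 infected
Step 3: +5 new -> 25 infected
Step 4: +3 new -> 28 infected
Step 5: +2 new -> 30 infected
Step 6: +1 new -> 31 infected
Step 7: +1 new -> 32 infected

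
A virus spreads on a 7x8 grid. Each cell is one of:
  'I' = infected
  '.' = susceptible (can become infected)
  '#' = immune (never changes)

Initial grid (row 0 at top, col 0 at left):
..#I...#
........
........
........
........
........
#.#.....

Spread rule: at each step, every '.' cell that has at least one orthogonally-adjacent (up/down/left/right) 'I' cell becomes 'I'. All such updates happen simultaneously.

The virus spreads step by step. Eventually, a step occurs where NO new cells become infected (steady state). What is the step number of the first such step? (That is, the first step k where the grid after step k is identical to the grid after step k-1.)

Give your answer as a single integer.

Answer: 11

Derivation:
Step 0 (initial): 1 infected
Step 1: +2 new -> 3 infected
Step 2: +4 new -> 7 infected
Step 3: +6 new -> 13 infected
Step 4: +8 new -> 21 infected
Step 5: +9 new -> 30 infected
Step 6: +8 new -> 38 infected
Step 7: +6 new -> 44 infected
Step 8: +5 new -> 49 infected
Step 9: +2 new -> 51 infected
Step 10: +1 new -> 52 infected
Step 11: +0 new -> 52 infected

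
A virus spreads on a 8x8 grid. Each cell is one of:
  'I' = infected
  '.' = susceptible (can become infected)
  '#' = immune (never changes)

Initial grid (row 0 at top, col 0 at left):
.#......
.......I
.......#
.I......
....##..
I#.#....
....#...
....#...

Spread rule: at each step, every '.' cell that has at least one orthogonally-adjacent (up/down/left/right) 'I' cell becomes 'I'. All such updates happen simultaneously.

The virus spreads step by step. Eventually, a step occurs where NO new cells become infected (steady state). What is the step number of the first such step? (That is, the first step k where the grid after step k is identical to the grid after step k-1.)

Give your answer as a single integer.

Answer: 9

Derivation:
Step 0 (initial): 3 infected
Step 1: +8 new -> 11 infected
Step 2: +10 new -> 21 infected
Step 3: +12 new -> 33 infected
Step 4: +10 new -> 43 infected
Step 5: +4 new -> 47 infected
Step 6: +3 new -> 50 infected
Step 7: +4 new -> 54 infected
Step 8: +2 new -> 56 infected
Step 9: +0 new -> 56 infected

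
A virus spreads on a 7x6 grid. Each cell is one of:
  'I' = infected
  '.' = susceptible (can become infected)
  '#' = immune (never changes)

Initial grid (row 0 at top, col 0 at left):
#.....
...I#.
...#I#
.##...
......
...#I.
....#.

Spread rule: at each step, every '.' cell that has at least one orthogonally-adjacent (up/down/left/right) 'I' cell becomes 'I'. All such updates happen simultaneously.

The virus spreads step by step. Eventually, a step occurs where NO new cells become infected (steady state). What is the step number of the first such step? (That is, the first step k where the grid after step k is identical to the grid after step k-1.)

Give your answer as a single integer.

Answer: 8

Derivation:
Step 0 (initial): 3 infected
Step 1: +5 new -> 8 infected
Step 2: +9 new -> 17 infected
Step 3: +5 new -> 22 infected
Step 4: +4 new -> 26 infected
Step 5: +4 new -> 30 infected
Step 6: +3 new -> 33 infected
Step 7: +1 new -> 34 infected
Step 8: +0 new -> 34 infected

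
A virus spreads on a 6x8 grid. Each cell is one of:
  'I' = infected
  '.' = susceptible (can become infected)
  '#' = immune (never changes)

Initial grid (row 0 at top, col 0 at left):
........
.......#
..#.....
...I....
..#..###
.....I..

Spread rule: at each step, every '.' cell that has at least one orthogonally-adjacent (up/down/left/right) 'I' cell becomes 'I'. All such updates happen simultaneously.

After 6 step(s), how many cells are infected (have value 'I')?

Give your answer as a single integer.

Answer: 41

Derivation:
Step 0 (initial): 2 infected
Step 1: +6 new -> 8 infected
Step 2: +7 new -> 15 infected
Step 3: +9 new -> 24 infected
Step 4: +9 new -> 33 infected
Step 5: +6 new -> 39 infected
Step 6: +2 new -> 41 infected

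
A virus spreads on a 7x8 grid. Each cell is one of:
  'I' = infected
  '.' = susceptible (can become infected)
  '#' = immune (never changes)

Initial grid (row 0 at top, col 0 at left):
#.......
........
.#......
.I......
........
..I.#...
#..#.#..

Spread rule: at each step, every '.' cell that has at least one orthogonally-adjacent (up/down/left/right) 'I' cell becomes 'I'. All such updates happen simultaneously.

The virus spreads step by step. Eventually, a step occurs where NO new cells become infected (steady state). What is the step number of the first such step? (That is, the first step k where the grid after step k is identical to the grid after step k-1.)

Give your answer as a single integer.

Step 0 (initial): 2 infected
Step 1: +7 new -> 9 infected
Step 2: +7 new -> 16 infected
Step 3: +5 new -> 21 infected
Step 4: +6 new -> 27 infected
Step 5: +7 new -> 34 infected
Step 6: +6 new -> 40 infected
Step 7: +5 new -> 45 infected
Step 8: +3 new -> 48 infected
Step 9: +1 new -> 49 infected
Step 10: +0 new -> 49 infected

Answer: 10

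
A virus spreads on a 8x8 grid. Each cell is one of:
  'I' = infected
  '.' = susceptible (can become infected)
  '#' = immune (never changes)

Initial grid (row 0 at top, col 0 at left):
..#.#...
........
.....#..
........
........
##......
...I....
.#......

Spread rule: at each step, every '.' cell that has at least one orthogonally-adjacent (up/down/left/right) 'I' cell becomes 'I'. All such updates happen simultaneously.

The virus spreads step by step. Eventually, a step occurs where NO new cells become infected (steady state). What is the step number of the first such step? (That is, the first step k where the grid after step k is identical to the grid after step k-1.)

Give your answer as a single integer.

Step 0 (initial): 1 infected
Step 1: +4 new -> 5 infected
Step 2: +7 new -> 12 infected
Step 3: +7 new -> 19 infected
Step 4: +9 new -> 28 infected
Step 5: +9 new -> 37 infected
Step 6: +7 new -> 44 infected
Step 7: +5 new -> 49 infected
Step 8: +5 new -> 54 infected
Step 9: +3 new -> 57 infected
Step 10: +1 new -> 58 infected
Step 11: +0 new -> 58 infected

Answer: 11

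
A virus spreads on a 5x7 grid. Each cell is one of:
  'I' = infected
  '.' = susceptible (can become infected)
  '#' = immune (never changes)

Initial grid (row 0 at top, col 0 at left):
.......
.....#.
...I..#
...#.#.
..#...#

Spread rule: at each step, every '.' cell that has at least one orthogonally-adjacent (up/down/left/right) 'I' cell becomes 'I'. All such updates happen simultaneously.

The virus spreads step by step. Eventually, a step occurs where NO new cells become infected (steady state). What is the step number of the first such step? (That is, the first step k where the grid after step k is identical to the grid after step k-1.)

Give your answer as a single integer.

Answer: 7

Derivation:
Step 0 (initial): 1 infected
Step 1: +3 new -> 4 infected
Step 2: +7 new -> 11 infected
Step 3: +6 new -> 17 infected
Step 4: +7 new -> 24 infected
Step 5: +3 new -> 27 infected
Step 6: +1 new -> 28 infected
Step 7: +0 new -> 28 infected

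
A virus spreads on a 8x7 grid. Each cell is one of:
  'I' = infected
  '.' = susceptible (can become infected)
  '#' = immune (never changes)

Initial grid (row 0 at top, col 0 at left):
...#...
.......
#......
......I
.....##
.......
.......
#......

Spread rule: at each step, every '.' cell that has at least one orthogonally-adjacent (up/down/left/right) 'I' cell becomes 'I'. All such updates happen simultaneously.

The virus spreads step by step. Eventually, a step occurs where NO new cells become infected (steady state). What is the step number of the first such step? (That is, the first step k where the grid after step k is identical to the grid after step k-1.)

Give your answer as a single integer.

Answer: 10

Derivation:
Step 0 (initial): 1 infected
Step 1: +2 new -> 3 infected
Step 2: +3 new -> 6 infected
Step 3: +5 new -> 11 infected
Step 4: +6 new -> 17 infected
Step 5: +8 new -> 25 infected
Step 6: +9 new -> 34 infected
Step 7: +8 new -> 42 infected
Step 8: +6 new -> 48 infected
Step 9: +3 new -> 51 infected
Step 10: +0 new -> 51 infected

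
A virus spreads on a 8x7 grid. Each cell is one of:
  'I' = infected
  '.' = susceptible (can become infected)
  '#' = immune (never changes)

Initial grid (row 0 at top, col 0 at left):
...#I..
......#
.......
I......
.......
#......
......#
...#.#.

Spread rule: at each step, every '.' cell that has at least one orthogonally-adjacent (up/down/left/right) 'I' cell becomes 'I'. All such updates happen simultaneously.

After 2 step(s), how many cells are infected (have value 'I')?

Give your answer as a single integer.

Step 0 (initial): 2 infected
Step 1: +5 new -> 7 infected
Step 2: +8 new -> 15 infected

Answer: 15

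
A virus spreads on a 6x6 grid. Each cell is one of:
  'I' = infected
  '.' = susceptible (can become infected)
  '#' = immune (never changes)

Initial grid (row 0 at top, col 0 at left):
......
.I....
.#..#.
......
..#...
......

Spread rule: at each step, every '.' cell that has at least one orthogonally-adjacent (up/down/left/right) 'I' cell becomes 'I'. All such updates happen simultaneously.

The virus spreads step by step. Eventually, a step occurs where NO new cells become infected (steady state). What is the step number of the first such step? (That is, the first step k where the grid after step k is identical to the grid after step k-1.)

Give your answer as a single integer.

Step 0 (initial): 1 infected
Step 1: +3 new -> 4 infected
Step 2: +5 new -> 9 infected
Step 3: +5 new -> 14 infected
Step 4: +5 new -> 19 infected
Step 5: +6 new -> 25 infected
Step 6: +4 new -> 29 infected
Step 7: +3 new -> 32 infected
Step 8: +1 new -> 33 infected
Step 9: +0 new -> 33 infected

Answer: 9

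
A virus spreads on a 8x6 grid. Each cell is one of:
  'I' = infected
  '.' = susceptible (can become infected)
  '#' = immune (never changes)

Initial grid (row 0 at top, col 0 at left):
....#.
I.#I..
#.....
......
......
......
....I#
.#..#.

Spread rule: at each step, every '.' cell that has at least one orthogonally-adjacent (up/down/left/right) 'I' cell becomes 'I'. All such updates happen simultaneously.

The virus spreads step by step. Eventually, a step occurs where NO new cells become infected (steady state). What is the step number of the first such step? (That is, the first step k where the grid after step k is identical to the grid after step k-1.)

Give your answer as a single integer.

Answer: 6

Derivation:
Step 0 (initial): 3 infected
Step 1: +7 new -> 10 infected
Step 2: +12 new -> 22 infected
Step 3: +10 new -> 32 infected
Step 4: +6 new -> 38 infected
Step 5: +3 new -> 41 infected
Step 6: +0 new -> 41 infected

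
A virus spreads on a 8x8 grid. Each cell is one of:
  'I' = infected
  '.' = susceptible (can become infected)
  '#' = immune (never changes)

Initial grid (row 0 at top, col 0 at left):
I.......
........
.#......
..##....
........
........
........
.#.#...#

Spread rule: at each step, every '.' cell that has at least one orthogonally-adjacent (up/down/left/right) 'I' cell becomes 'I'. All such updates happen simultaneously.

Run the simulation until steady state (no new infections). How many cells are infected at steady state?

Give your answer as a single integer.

Answer: 58

Derivation:
Step 0 (initial): 1 infected
Step 1: +2 new -> 3 infected
Step 2: +3 new -> 6 infected
Step 3: +3 new -> 9 infected
Step 4: +5 new -> 14 infected
Step 5: +5 new -> 19 infected
Step 6: +6 new -> 25 infected
Step 7: +8 new -> 33 infected
Step 8: +6 new -> 39 infected
Step 9: +6 new -> 45 infected
Step 10: +4 new -> 49 infected
Step 11: +4 new -> 53 infected
Step 12: +3 new -> 56 infected
Step 13: +2 new -> 58 infected
Step 14: +0 new -> 58 infected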